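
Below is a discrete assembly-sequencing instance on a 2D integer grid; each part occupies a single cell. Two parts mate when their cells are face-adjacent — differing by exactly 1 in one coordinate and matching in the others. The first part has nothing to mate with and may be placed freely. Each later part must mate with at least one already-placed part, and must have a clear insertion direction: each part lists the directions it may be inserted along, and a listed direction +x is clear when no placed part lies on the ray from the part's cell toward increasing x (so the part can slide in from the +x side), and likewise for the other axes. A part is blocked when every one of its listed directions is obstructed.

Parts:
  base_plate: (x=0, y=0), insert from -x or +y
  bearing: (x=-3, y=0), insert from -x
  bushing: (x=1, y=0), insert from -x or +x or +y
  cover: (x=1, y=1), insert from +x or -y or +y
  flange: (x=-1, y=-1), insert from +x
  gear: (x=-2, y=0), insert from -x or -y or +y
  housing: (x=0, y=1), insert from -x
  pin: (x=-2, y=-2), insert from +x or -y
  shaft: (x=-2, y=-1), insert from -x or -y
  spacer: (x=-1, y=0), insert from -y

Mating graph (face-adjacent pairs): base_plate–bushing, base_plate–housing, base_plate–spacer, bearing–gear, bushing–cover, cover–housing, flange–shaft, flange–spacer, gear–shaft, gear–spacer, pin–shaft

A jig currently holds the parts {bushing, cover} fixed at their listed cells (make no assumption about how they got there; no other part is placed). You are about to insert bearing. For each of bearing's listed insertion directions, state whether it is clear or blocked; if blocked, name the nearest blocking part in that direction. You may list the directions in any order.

-x: ray from bearing(-3, 0) has no placed part ⇒ clear

-x: clear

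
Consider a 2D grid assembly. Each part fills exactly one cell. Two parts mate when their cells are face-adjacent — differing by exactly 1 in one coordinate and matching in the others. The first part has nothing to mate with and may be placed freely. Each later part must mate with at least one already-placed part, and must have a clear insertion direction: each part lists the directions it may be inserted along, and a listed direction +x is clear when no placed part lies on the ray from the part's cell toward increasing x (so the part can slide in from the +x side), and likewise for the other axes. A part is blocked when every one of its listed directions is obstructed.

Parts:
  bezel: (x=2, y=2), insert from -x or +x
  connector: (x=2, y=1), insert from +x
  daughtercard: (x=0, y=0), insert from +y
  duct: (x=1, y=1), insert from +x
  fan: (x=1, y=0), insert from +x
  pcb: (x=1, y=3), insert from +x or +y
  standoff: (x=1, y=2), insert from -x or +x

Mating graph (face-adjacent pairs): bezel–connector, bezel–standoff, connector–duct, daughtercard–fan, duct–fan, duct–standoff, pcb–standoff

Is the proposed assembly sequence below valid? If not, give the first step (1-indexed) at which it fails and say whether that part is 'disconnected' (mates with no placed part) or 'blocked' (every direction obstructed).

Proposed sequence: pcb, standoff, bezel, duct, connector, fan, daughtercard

1. pcb@(1, 3) [+x clear] — {pcb}
2. standoff@(1, 2) [-x clear] — {pcb, standoff}
3. bezel@(2, 2) [+x clear] — {bezel, pcb, standoff}
4. duct@(1, 1) [+x clear] — {bezel, duct, pcb, standoff}
5. connector@(2, 1) [+x clear] — {bezel, connector, duct, pcb, standoff}
6. fan@(1, 0) [+x clear] — {bezel, connector, duct, fan, pcb, standoff}
7. daughtercard@(0, 0) [+y clear] — {bezel, connector, daughtercard, duct, fan, pcb, standoff}

Valid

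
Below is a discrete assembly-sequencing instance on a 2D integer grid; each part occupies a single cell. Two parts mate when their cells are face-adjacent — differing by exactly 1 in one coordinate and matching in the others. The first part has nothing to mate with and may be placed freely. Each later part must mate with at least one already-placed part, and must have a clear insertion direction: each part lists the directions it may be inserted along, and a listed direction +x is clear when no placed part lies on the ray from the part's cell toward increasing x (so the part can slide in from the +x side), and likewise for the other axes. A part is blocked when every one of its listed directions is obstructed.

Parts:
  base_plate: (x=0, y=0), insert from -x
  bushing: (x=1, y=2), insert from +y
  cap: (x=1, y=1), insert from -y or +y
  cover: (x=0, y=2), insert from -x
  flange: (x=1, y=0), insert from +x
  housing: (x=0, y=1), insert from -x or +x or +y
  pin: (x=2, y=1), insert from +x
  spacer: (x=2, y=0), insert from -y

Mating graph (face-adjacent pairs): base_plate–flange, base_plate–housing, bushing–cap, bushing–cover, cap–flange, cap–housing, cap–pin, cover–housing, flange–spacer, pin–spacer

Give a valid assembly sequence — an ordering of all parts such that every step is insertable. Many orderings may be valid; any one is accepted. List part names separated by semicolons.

bushing; cap; housing; pin; cover; flange; spacer; base_plate

1. bushing@(1, 2) [+y clear] — {bushing}
2. cap@(1, 1) [-y clear] — {bushing, cap}
3. housing@(0, 1) [-x clear] — {bushing, cap, housing}
4. pin@(2, 1) [+x clear] — {bushing, cap, housing, pin}
5. cover@(0, 2) [-x clear] — {bushing, cap, cover, housing, pin}
6. flange@(1, 0) [+x clear] — {bushing, cap, cover, flange, housing, pin}
7. spacer@(2, 0) [-y clear] — {bushing, cap, cover, flange, housing, pin, spacer}
8. base_plate@(0, 0) [-x clear] — {base_plate, bushing, cap, cover, flange, housing, pin, spacer}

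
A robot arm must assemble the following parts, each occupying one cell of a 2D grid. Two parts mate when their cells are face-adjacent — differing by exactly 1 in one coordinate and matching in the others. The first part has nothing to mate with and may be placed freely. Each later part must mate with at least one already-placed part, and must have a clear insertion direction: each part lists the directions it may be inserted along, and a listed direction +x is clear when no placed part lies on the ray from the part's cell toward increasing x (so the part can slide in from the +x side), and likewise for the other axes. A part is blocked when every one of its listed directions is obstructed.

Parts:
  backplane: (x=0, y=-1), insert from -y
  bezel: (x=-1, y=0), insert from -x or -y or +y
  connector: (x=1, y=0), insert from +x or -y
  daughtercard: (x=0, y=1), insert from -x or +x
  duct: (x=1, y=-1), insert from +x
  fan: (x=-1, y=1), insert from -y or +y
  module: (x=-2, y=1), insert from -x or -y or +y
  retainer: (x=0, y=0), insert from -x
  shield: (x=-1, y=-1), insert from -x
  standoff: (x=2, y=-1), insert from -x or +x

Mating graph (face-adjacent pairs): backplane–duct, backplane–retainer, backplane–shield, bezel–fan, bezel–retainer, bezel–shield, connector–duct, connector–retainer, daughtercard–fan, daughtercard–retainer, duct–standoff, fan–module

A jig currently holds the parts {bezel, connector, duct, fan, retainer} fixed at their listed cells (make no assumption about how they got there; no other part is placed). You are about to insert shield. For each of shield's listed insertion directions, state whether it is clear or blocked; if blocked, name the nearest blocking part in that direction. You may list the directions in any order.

-x: clear

-x: ray from shield(-1, -1) has no placed part ⇒ clear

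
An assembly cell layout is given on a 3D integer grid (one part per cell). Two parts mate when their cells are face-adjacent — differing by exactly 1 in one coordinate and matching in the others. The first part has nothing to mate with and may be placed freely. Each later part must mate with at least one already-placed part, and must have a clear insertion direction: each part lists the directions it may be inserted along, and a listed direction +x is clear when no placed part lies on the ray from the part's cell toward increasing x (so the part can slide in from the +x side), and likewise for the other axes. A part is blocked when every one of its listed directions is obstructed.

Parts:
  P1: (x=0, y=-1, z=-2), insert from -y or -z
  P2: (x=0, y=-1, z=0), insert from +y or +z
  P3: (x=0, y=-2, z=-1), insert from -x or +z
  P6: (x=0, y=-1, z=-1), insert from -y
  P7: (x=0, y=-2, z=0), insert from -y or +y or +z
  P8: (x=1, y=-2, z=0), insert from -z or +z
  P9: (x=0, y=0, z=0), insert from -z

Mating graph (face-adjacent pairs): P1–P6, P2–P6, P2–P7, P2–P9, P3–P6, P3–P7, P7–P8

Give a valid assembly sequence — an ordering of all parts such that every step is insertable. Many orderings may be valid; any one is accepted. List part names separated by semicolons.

1. P2@(0, -1, 0) [+y clear] — {P2}
2. P6@(0, -1, -1) [-y clear] — {P2, P6}
3. P9@(0, 0, 0) [-z clear] — {P2, P6, P9}
4. P1@(0, -1, -2) [-y clear] — {P1, P2, P6, P9}
5. P7@(0, -2, 0) [-y clear] — {P1, P2, P6, P7, P9}
6. P8@(1, -2, 0) [-z clear] — {P1, P2, P6, P7, P8, P9}
7. P3@(0, -2, -1) [-x clear] — {P1, P2, P3, P6, P7, P8, P9}

P2; P6; P9; P1; P7; P8; P3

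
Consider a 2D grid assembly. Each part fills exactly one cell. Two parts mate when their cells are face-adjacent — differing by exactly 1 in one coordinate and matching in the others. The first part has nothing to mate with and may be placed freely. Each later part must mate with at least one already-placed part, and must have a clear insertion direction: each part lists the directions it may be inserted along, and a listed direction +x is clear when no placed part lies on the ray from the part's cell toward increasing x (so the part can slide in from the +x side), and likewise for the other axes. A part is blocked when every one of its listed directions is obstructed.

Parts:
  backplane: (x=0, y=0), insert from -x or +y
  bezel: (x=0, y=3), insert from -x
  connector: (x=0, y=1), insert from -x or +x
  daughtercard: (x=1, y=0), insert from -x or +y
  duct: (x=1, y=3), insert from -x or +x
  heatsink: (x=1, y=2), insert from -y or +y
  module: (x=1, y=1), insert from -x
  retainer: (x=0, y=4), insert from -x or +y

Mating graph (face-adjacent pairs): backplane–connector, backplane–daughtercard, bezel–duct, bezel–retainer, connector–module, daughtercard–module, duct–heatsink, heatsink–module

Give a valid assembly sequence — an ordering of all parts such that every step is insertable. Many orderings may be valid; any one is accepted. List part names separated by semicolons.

1. daughtercard@(1, 0) [-x clear] — {daughtercard}
2. module@(1, 1) [-x clear] — {daughtercard, module}
3. connector@(0, 1) [-x clear] — {connector, daughtercard, module}
4. heatsink@(1, 2) [+y clear] — {connector, daughtercard, heatsink, module}
5. duct@(1, 3) [-x clear] — {connector, daughtercard, duct, heatsink, module}
6. bezel@(0, 3) [-x clear] — {bezel, connector, daughtercard, duct, heatsink, module}
7. retainer@(0, 4) [-x clear] — {bezel, connector, daughtercard, duct, heatsink, module, retainer}
8. backplane@(0, 0) [-x clear] — {backplane, bezel, connector, daughtercard, duct, heatsink, module, retainer}

daughtercard; module; connector; heatsink; duct; bezel; retainer; backplane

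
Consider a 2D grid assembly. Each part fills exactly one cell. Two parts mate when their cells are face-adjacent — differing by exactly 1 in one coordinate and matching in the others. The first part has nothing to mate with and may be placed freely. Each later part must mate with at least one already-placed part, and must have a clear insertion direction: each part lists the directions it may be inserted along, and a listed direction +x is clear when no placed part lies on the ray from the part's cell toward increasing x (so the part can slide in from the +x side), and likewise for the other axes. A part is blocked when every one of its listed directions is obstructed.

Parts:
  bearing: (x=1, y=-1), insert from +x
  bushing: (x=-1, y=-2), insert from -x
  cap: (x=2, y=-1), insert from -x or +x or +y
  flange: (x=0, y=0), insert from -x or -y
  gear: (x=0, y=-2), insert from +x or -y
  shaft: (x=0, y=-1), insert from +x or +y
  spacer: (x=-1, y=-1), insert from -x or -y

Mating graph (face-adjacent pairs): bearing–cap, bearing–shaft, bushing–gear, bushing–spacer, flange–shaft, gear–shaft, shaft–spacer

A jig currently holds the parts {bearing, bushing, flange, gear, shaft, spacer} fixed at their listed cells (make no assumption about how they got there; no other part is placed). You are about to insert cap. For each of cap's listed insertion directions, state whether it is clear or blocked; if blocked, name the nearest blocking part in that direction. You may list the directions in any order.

-x: nearest on ray is bearing@(1, -1) ⇒ blocked
+x: ray from cap(2, -1) has no placed part ⇒ clear
+y: ray from cap(2, -1) has no placed part ⇒ clear

+x: clear; +y: clear; -x: blocked by bearing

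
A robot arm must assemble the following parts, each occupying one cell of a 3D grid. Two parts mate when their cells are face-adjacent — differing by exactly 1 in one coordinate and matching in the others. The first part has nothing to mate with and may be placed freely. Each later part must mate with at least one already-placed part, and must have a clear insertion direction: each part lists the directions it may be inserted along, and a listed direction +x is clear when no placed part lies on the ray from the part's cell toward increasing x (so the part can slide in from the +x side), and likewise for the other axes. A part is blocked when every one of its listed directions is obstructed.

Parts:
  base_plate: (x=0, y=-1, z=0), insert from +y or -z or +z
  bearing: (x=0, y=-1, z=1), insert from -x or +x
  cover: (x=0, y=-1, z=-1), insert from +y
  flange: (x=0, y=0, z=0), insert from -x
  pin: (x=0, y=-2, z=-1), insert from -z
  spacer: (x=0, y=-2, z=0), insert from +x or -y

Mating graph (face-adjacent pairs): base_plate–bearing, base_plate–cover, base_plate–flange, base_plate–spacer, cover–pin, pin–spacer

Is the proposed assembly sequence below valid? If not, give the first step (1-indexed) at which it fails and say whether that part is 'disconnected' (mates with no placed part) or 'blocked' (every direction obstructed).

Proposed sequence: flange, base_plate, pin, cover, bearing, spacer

1. flange@(0, 0, 0) [-x clear] — {flange}
2. base_plate@(0, -1, 0) [-z clear] — {base_plate, flange}
3. pin@(0, -2, -1) — no placed neighbour ⇒ disconnected

Invalid at step 3 (disconnected)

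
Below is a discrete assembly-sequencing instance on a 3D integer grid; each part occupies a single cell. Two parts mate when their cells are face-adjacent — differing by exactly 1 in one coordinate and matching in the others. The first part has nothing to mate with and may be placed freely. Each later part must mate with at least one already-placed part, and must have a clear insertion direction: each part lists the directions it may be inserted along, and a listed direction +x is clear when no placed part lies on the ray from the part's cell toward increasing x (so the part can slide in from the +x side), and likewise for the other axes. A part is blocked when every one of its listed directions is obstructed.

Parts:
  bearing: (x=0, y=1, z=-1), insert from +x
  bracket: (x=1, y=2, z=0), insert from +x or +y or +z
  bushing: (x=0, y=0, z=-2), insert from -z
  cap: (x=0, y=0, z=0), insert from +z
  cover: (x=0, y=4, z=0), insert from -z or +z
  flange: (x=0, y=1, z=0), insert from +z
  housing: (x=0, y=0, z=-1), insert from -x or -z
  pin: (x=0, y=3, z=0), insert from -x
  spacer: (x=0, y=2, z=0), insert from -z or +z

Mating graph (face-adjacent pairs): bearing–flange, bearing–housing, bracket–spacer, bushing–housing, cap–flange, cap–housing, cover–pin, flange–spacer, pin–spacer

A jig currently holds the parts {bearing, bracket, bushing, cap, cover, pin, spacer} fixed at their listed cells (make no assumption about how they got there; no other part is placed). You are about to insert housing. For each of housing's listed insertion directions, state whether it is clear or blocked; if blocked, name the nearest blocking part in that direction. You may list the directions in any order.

-x: clear; -z: blocked by bushing

-x: ray from housing(0, 0, -1) has no placed part ⇒ clear
-z: nearest on ray is bushing@(0, 0, -2) ⇒ blocked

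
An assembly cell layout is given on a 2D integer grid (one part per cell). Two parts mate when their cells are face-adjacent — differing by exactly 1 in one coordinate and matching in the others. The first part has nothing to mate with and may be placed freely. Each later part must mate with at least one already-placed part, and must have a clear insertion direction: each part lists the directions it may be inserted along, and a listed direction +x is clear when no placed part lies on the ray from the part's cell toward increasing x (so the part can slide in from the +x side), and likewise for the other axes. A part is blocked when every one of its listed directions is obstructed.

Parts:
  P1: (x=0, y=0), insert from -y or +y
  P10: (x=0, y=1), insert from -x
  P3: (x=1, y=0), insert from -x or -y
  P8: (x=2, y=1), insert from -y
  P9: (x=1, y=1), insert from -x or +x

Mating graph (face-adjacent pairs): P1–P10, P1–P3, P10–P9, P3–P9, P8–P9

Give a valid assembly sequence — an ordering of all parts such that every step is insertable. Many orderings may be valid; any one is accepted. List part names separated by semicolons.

1. P9@(1, 1) [-x clear] — {P9}
2. P3@(1, 0) [-x clear] — {P3, P9}
3. P1@(0, 0) [-y clear] — {P1, P3, P9}
4. P10@(0, 1) [-x clear] — {P1, P10, P3, P9}
5. P8@(2, 1) [-y clear] — {P1, P10, P3, P8, P9}

P9; P3; P1; P10; P8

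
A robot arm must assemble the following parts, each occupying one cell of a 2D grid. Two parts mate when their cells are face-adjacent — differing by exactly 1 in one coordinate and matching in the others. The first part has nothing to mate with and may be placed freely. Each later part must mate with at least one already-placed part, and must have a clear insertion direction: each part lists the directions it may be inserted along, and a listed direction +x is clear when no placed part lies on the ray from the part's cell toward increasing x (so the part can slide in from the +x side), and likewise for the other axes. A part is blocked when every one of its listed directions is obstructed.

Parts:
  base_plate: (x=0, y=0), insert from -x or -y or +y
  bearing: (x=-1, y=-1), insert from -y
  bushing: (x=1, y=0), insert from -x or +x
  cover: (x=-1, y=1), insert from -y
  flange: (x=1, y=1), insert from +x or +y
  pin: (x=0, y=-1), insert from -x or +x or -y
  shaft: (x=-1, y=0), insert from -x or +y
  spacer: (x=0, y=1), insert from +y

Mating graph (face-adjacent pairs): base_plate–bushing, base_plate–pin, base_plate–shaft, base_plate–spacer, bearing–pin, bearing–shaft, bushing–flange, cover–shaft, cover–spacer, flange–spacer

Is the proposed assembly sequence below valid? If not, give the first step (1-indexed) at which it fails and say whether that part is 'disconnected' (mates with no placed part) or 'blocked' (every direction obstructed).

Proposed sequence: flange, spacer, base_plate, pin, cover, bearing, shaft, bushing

1. flange@(1, 1) [+x clear] — {flange}
2. spacer@(0, 1) [+y clear] — {flange, spacer}
3. base_plate@(0, 0) [-x clear] — {base_plate, flange, spacer}
4. pin@(0, -1) [-x clear] — {base_plate, flange, pin, spacer}
5. cover@(-1, 1) [-y clear] — {base_plate, cover, flange, pin, spacer}
6. bearing@(-1, -1) [-y clear] — {base_plate, bearing, cover, flange, pin, spacer}
7. shaft@(-1, 0) [-x clear] — {base_plate, bearing, cover, flange, pin, shaft, spacer}
8. bushing@(1, 0) [+x clear] — {base_plate, bearing, bushing, cover, flange, pin, shaft, spacer}

Valid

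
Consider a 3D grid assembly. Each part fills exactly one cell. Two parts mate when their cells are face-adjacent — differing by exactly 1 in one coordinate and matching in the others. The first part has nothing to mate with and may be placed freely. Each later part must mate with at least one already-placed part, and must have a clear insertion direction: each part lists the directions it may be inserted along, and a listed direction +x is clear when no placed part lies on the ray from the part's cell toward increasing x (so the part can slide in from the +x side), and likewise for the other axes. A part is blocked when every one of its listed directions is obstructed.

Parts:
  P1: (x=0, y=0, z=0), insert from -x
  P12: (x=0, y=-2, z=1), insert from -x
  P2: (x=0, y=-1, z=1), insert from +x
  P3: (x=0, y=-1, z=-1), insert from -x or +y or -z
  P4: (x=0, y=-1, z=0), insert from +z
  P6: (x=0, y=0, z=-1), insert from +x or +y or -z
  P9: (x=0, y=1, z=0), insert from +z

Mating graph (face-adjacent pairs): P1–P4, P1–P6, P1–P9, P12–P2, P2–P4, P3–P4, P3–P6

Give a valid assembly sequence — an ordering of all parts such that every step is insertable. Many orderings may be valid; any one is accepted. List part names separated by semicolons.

P1; P6; P3; P9; P4; P2; P12

1. P1@(0, 0, 0) [-x clear] — {P1}
2. P6@(0, 0, -1) [+x clear] — {P1, P6}
3. P3@(0, -1, -1) [-x clear] — {P1, P3, P6}
4. P9@(0, 1, 0) [+z clear] — {P1, P3, P6, P9}
5. P4@(0, -1, 0) [+z clear] — {P1, P3, P4, P6, P9}
6. P2@(0, -1, 1) [+x clear] — {P1, P2, P3, P4, P6, P9}
7. P12@(0, -2, 1) [-x clear] — {P1, P12, P2, P3, P4, P6, P9}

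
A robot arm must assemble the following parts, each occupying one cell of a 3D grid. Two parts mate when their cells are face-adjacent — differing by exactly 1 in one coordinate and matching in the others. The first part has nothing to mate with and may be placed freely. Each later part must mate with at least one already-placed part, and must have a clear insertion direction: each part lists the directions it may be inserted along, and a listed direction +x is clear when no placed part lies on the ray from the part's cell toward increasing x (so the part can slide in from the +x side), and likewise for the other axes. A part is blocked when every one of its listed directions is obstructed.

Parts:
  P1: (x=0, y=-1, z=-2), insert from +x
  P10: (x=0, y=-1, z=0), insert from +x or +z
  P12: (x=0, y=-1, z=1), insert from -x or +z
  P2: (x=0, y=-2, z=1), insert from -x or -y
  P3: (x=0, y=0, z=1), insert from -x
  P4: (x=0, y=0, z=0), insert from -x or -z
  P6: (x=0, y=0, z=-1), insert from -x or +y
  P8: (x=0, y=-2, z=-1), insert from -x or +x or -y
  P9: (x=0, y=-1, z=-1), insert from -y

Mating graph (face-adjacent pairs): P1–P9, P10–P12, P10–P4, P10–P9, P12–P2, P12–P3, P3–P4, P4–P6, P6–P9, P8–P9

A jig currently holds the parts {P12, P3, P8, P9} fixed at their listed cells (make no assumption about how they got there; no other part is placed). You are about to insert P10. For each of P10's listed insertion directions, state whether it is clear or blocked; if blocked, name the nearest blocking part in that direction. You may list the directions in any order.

+x: ray from P10(0, -1, 0) has no placed part ⇒ clear
+z: nearest on ray is P12@(0, -1, 1) ⇒ blocked

+x: clear; +z: blocked by P12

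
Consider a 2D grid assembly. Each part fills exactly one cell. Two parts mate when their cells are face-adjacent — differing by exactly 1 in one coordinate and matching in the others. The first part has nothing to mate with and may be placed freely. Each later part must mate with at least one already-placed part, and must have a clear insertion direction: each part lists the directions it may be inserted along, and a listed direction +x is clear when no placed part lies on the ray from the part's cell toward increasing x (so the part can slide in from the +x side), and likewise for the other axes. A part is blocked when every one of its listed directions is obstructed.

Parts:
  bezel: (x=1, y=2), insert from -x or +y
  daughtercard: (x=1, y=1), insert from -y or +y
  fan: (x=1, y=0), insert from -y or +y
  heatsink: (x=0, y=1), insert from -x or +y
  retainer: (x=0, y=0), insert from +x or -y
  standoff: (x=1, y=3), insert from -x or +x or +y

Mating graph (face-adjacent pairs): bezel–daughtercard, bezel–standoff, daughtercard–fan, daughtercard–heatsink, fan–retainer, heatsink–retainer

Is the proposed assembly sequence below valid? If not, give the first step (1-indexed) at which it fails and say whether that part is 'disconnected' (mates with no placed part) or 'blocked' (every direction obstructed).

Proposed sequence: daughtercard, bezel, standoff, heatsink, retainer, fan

1. daughtercard@(1, 1) [-y clear] — {daughtercard}
2. bezel@(1, 2) [-x clear] — {bezel, daughtercard}
3. standoff@(1, 3) [-x clear] — {bezel, daughtercard, standoff}
4. heatsink@(0, 1) [-x clear] — {bezel, daughtercard, heatsink, standoff}
5. retainer@(0, 0) [+x clear] — {bezel, daughtercard, heatsink, retainer, standoff}
6. fan@(1, 0) [-y clear] — {bezel, daughtercard, fan, heatsink, retainer, standoff}

Valid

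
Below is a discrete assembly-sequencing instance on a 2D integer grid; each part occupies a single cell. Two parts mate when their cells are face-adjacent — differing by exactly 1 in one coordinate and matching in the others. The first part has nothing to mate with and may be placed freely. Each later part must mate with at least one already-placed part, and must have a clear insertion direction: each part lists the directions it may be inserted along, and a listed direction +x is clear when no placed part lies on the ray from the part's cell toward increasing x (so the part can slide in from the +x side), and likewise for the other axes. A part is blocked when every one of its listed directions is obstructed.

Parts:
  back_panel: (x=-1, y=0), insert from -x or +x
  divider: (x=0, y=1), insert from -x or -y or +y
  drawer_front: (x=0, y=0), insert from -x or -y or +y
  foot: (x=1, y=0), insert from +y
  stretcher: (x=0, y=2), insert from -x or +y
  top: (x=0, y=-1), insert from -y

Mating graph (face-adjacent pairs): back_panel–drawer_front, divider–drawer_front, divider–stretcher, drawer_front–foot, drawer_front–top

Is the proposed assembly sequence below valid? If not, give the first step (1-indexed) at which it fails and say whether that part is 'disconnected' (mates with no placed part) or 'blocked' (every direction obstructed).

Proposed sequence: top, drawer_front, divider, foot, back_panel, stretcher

Valid

1. top@(0, -1) [-y clear] — {top}
2. drawer_front@(0, 0) [-x clear] — {drawer_front, top}
3. divider@(0, 1) [-x clear] — {divider, drawer_front, top}
4. foot@(1, 0) [+y clear] — {divider, drawer_front, foot, top}
5. back_panel@(-1, 0) [-x clear] — {back_panel, divider, drawer_front, foot, top}
6. stretcher@(0, 2) [-x clear] — {back_panel, divider, drawer_front, foot, stretcher, top}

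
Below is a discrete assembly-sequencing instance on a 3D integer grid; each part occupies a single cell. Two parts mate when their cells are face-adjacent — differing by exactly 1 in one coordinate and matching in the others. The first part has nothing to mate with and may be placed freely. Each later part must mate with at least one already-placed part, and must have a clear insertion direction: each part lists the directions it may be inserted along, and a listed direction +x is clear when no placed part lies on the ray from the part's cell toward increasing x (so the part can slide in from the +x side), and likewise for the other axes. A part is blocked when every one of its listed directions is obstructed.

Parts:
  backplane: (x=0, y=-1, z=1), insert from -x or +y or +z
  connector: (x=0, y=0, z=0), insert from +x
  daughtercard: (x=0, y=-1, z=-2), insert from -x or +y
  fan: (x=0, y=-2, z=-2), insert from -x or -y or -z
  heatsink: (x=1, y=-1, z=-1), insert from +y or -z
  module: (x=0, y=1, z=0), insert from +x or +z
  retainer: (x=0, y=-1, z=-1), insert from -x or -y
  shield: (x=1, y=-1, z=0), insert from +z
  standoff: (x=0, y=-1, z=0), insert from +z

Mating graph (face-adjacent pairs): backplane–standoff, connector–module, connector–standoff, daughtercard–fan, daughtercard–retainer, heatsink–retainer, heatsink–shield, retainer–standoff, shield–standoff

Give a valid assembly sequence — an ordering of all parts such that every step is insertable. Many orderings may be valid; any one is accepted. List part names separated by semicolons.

1. retainer@(0, -1, -1) [-x clear] — {retainer}
2. standoff@(0, -1, 0) [+z clear] — {retainer, standoff}
3. backplane@(0, -1, 1) [-x clear] — {backplane, retainer, standoff}
4. connector@(0, 0, 0) [+x clear] — {backplane, connector, retainer, standoff}
5. module@(0, 1, 0) [+x clear] — {backplane, connector, module, retainer, standoff}
6. shield@(1, -1, 0) [+z clear] — {backplane, connector, module, retainer, shield, standoff}
7. heatsink@(1, -1, -1) [+y clear] — {backplane, connector, heatsink, module, retainer, shield, standoff}
8. daughtercard@(0, -1, -2) [-x clear] — {backplane, connector, daughtercard, heatsink, module, retainer, shield, standoff}
9. fan@(0, -2, -2) [-x clear] — {backplane, connector, daughtercard, fan, heatsink, module, retainer, shield, standoff}

retainer; standoff; backplane; connector; module; shield; heatsink; daughtercard; fan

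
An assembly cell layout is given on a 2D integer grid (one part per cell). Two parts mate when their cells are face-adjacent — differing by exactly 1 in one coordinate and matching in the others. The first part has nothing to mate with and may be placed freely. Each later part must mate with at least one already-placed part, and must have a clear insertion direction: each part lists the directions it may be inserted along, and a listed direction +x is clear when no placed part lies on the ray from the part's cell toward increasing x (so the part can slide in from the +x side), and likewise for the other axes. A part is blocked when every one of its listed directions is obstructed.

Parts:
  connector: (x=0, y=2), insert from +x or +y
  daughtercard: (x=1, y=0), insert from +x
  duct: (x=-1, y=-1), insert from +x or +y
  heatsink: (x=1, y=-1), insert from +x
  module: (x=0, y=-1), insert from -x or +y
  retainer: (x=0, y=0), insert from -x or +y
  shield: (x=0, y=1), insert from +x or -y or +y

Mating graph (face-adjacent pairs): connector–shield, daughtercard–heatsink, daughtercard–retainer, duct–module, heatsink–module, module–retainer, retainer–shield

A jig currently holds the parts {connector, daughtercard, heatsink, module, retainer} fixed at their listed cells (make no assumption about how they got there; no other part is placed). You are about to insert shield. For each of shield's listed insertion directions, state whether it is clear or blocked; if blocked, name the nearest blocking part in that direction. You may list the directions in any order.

+x: ray from shield(0, 1) has no placed part ⇒ clear
-y: nearest on ray is retainer@(0, 0) ⇒ blocked
+y: nearest on ray is connector@(0, 2) ⇒ blocked

+x: clear; +y: blocked by connector; -y: blocked by retainer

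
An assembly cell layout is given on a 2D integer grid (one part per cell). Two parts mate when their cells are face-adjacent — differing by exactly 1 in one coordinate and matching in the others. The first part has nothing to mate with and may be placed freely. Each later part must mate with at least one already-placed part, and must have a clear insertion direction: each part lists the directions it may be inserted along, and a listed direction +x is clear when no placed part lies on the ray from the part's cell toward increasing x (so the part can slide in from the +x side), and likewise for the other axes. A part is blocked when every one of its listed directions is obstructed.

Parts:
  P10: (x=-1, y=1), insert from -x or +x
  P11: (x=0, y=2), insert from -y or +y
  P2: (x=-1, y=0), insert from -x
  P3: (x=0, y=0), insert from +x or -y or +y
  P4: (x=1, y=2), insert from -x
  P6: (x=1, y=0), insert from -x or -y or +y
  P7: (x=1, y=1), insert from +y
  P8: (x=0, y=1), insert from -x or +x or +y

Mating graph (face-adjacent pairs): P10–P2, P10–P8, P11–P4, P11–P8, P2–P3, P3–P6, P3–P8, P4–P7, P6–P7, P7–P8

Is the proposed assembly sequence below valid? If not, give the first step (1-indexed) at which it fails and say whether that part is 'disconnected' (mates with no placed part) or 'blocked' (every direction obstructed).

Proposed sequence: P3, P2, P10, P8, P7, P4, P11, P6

1. P3@(0, 0) [+x clear] — {P3}
2. P2@(-1, 0) [-x clear] — {P2, P3}
3. P10@(-1, 1) [-x clear] — {P10, P2, P3}
4. P8@(0, 1) [+x clear] — {P10, P2, P3, P8}
5. P7@(1, 1) [+y clear] — {P10, P2, P3, P7, P8}
6. P4@(1, 2) [-x clear] — {P10, P2, P3, P4, P7, P8}
7. P11@(0, 2) [+y clear] — {P10, P11, P2, P3, P4, P7, P8}
8. P6@(1, 0) [-y clear] — {P10, P11, P2, P3, P4, P6, P7, P8}

Valid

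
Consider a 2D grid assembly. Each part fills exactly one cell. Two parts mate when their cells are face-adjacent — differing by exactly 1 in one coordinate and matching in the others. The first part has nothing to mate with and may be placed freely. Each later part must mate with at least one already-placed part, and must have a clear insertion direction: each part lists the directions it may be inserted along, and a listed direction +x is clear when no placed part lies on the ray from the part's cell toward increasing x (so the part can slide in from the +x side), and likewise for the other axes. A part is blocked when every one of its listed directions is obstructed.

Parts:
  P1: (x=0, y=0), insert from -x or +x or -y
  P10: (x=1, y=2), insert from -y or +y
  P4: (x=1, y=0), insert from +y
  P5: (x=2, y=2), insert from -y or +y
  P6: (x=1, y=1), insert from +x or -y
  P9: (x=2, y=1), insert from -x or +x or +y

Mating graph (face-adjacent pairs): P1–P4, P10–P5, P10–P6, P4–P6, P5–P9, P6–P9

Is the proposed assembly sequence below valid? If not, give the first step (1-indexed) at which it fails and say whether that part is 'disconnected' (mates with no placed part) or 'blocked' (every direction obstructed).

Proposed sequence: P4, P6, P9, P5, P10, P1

Valid

1. P4@(1, 0) [+y clear] — {P4}
2. P6@(1, 1) [+x clear] — {P4, P6}
3. P9@(2, 1) [+x clear] — {P4, P6, P9}
4. P5@(2, 2) [+y clear] — {P4, P5, P6, P9}
5. P10@(1, 2) [+y clear] — {P10, P4, P5, P6, P9}
6. P1@(0, 0) [-x clear] — {P1, P10, P4, P5, P6, P9}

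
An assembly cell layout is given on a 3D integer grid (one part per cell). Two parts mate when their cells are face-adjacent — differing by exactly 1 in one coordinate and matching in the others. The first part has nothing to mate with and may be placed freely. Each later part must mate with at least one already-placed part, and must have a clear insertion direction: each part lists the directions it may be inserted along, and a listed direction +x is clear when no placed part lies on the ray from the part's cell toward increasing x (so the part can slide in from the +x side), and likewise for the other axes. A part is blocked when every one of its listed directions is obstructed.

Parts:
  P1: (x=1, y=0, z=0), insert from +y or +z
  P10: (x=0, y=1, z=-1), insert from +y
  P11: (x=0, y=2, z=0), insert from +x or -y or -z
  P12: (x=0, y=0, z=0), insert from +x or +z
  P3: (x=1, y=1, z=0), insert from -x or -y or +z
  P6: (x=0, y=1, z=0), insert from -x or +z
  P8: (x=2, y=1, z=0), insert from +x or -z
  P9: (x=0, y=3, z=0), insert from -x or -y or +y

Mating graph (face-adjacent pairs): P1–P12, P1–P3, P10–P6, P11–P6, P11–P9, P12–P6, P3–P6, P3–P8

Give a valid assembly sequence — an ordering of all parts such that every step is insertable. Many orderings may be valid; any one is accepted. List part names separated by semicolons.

P8; P3; P1; P12; P6; P10; P11; P9

1. P8@(2, 1, 0) [+x clear] — {P8}
2. P3@(1, 1, 0) [-x clear] — {P3, P8}
3. P1@(1, 0, 0) [+z clear] — {P1, P3, P8}
4. P12@(0, 0, 0) [+z clear] — {P1, P12, P3, P8}
5. P6@(0, 1, 0) [-x clear] — {P1, P12, P3, P6, P8}
6. P10@(0, 1, -1) [+y clear] — {P1, P10, P12, P3, P6, P8}
7. P11@(0, 2, 0) [+x clear] — {P1, P10, P11, P12, P3, P6, P8}
8. P9@(0, 3, 0) [-x clear] — {P1, P10, P11, P12, P3, P6, P8, P9}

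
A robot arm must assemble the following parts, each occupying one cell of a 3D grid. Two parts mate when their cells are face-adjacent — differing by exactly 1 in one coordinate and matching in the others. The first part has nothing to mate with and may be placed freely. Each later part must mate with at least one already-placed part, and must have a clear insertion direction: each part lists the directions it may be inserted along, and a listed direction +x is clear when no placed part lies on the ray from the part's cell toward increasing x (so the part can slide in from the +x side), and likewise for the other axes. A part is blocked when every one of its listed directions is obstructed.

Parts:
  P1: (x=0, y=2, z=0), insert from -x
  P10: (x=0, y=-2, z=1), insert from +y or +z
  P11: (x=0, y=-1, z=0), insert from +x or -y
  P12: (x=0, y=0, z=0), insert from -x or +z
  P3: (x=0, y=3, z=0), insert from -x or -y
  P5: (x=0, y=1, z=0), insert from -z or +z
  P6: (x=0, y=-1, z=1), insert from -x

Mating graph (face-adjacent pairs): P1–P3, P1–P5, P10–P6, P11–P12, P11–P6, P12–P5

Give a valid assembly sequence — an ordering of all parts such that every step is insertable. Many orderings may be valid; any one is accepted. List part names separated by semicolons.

P11; P12; P6; P10; P5; P1; P3

1. P11@(0, -1, 0) [+x clear] — {P11}
2. P12@(0, 0, 0) [-x clear] — {P11, P12}
3. P6@(0, -1, 1) [-x clear] — {P11, P12, P6}
4. P10@(0, -2, 1) [+z clear] — {P10, P11, P12, P6}
5. P5@(0, 1, 0) [-z clear] — {P10, P11, P12, P5, P6}
6. P1@(0, 2, 0) [-x clear] — {P1, P10, P11, P12, P5, P6}
7. P3@(0, 3, 0) [-x clear] — {P1, P10, P11, P12, P3, P5, P6}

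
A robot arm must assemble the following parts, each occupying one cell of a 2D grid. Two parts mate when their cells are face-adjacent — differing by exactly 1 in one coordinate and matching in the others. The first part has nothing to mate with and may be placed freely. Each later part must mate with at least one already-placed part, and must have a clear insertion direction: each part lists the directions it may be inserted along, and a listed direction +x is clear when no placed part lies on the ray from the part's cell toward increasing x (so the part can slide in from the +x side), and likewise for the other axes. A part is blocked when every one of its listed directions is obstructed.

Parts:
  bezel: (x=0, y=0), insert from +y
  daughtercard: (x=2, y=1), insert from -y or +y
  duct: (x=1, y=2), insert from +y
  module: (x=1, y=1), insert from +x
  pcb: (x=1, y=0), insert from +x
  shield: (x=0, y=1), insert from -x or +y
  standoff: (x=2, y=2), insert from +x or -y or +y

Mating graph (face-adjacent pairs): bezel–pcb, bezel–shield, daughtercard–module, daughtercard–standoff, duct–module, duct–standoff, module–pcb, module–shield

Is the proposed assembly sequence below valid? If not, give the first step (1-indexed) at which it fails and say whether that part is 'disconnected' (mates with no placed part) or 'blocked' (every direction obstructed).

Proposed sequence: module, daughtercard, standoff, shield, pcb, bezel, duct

1. module@(1, 1) [+x clear] — {module}
2. daughtercard@(2, 1) [-y clear] — {daughtercard, module}
3. standoff@(2, 2) [+x clear] — {daughtercard, module, standoff}
4. shield@(0, 1) [-x clear] — {daughtercard, module, shield, standoff}
5. pcb@(1, 0) [+x clear] — {daughtercard, module, pcb, shield, standoff}
6. bezel@(0, 0) — +y all obstructed ⇒ blocked

Invalid at step 6 (blocked)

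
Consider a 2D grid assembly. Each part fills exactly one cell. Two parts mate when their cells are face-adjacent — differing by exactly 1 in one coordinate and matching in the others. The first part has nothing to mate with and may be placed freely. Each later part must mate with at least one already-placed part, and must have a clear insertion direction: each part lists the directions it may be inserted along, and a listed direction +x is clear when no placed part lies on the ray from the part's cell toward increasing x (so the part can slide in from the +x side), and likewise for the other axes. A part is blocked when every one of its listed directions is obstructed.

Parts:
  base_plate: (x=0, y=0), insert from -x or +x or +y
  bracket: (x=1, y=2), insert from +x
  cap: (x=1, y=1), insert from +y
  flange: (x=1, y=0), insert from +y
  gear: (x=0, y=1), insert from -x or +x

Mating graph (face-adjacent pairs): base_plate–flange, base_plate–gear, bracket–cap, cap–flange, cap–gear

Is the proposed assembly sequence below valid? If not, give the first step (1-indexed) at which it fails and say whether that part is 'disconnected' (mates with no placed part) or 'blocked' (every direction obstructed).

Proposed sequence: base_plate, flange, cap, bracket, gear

Valid

1. base_plate@(0, 0) [-x clear] — {base_plate}
2. flange@(1, 0) [+y clear] — {base_plate, flange}
3. cap@(1, 1) [+y clear] — {base_plate, cap, flange}
4. bracket@(1, 2) [+x clear] — {base_plate, bracket, cap, flange}
5. gear@(0, 1) [-x clear] — {base_plate, bracket, cap, flange, gear}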